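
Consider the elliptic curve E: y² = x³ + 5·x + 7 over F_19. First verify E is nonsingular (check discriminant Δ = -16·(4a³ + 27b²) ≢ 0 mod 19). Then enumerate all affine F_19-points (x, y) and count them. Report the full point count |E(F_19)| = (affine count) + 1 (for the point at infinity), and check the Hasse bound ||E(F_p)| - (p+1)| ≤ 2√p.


Affine points = {(0, 8), (0, 11), (2, 5), (2, 14), (3, 7), (3, 12), (5, 9), (5, 10), (6, 5), (6, 14), (7, 9), (7, 10), (11, 5), (11, 14), (12, 3), (12, 16), (14, 3), (14, 16), (18, 1), (18, 18)}; affine count = 20; |E(F_19)| = 21.

Discriminant check: Δ ∝ 4a³ + 27b² = 4·5³ + 27·7² = 4·125 + 27·49 ≡ 18 (mod 19). Nonzero ⇒ E is nonsingular.
For each x ∈ F_19, compute rhs = x³ + 5·x + 7 mod 19, then count y ∈ F_19 with y² ≡ rhs.
  x = 0: rhs = 7, matching y values: 8, 11 (2 points).
  x = 1: rhs = 13, matching y values: none (0 points).
  x = 2: rhs = 6, matching y values: 5, 14 (2 points).
  x = 3: rhs = 11, matching y values: 7, 12 (2 points).
  x = 4: rhs = 15, matching y values: none (0 points).
  x = 5: rhs = 5, matching y values: 9, 10 (2 points).
  x = 6: rhs = 6, matching y values: 5, 14 (2 points).
  x = 7: rhs = 5, matching y values: 9, 10 (2 points).
  x = 8: rhs = 8, matching y values: none (0 points).
  x = 9: rhs = 2, matching y values: none (0 points).
  x = 10: rhs = 12, matching y values: none (0 points).
  x = 11: rhs = 6, matching y values: 5, 14 (2 points).
  x = 12: rhs = 9, matching y values: 3, 16 (2 points).
  x = 13: rhs = 8, matching y values: none (0 points).
  x = 14: rhs = 9, matching y values: 3, 16 (2 points).
  x = 15: rhs = 18, matching y values: none (0 points).
  x = 16: rhs = 3, matching y values: none (0 points).
  x = 17: rhs = 8, matching y values: none (0 points).
  x = 18: rhs = 1, matching y values: 1, 18 (2 points).
Total affine count: 20.
Full point count |E(F_19)| = 20 + 1 = 21.
Hasse bound: |21 − (19+1)| = |1| = 1 ≤ 2√19 ≈ 8.7178 ✓.


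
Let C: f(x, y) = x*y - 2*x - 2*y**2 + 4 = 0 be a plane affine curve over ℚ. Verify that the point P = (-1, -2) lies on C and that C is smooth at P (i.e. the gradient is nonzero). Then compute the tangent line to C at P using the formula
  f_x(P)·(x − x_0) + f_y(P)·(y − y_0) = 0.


Tangent line at P: -4*x + 7*y + 10 = 0.

Step 1: f(-1, -2) = 0, so P lies on C.
Step 2: partial derivatives
  f_x(x, y) = y - 2, f_y(x, y) = x - 4*y.
  f_x(P) = -4, f_y(P) = 7 (gradient nonzero, so P is smooth).
Step 3: tangent line at P: -4·(x − -1) + 7·(y − -2) = 0.
Expanding: -4*x + 7*y + 10 = 0.


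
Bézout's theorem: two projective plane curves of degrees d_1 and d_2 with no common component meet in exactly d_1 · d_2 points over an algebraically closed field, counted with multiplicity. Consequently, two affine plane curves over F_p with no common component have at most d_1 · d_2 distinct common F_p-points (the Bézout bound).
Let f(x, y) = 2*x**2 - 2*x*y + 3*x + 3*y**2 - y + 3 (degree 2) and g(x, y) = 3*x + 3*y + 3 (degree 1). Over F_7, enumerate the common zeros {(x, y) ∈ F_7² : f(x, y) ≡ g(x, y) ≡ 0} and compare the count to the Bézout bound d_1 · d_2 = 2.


Common zeros: {(0, 6)}; count = 1; Bézout bound = 2.

deg(f) = 2, deg(g) = 1, so Bézout bound = 2.
Scan x ∈ F_7. For each x, list the y ∈ F_7 with f(x, y) ≡ 0 and those with g(x, y) ≡ 0 (mod 7); the common zeros in that column are the intersection.
  x = 0: f ≡ 0 at y ∈ {6}; g ≡ 0 at y ∈ {6}; common: {6}.
  x = 1: f ≡ 0 at y ∈ {2, 6}; g ≡ 0 at y ∈ {5}; common: ∅.
  x = 2: f ≡ 0 at y ∈ ∅; g ≡ 0 at y ∈ {4}; common: ∅.
  x = 3: f ≡ 0 at y ∈ {2, 5}; g ≡ 0 at y ∈ {3}; common: ∅.
  x = 4: f ≡ 0 at y ∈ {5}; g ≡ 0 at y ∈ {2}; common: ∅.
  x = 5: f ≡ 0 at y ∈ ∅; g ≡ 0 at y ∈ {1}; common: ∅.
  x = 6: f ≡ 0 at y ∈ ∅; g ≡ 0 at y ∈ {0}; common: ∅.
Collecting: common zeros = {(0, 6)}, so the count is 1.
Comparison with the Bézout bound: 1 ≤ 2 = deg(f)·deg(g), as expected for curves with no common component (the affine F_7-count falls short of the bound because intersections may lie at infinity, over extension fields, or carry multiplicity).


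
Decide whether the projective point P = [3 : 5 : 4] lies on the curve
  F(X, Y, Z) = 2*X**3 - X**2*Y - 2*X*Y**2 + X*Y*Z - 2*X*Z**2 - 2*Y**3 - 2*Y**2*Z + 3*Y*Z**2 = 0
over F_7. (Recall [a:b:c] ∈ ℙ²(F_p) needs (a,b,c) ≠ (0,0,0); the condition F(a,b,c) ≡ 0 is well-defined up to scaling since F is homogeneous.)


F(3,5,4) ≡ 5 (mod 7); P is NOT on the curve.

Evaluate F(3, 5, 4) term-by-term (mod 7).
  2*X**3 ↦ 2·27·1·1 = 54
  -X**2*Y ↦ -1·9·5·1 = -45
  -2*X*Y**2 ↦ -2·3·25·1 = -150
  X*Y*Z ↦ 1·3·5·4 = 60
  -2*X*Z**2 ↦ -2·3·1·16 = -96
  -2*Y**3 ↦ -2·1·125·1 = -250
  -2*Y**2*Z ↦ -2·1·25·4 = -200
  3*Y*Z**2 ↦ 3·1·5·16 = 240
Sum: F(3, 5, 4) = (54) + (-45) + (-150) + (60) + (-96) + (-250) + (-200) + (240) = -387.
Reducing mod 7: -387 ≡ 5 (mod 7).
Since F(a, b, c) ≡ 5 ≠ 0 (mod 7), P does NOT lie on the curve.


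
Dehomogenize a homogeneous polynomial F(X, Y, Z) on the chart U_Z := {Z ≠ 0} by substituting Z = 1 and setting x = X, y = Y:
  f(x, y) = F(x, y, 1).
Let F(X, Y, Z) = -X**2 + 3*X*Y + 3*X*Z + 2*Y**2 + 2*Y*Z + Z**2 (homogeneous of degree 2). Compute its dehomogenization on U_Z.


f(x, y) = -x**2 + 3*x*y + 3*x + 2*y**2 + 2*y + 1

On U_Z we set Z = 1. Each monomial c·X^i·Y^j·Z^k in F becomes c·x^i·y^j·1^k = c·x^i·y^j.
Substituting Z = 1: F(X, Y, 1) = -x**2 + 3*x*y + 3*x + 2*y**2 + 2*y + 1.
Note: deg(f) ≤ deg(F) = 2; strict inequality happens when F is divisible by Z (lost terms).


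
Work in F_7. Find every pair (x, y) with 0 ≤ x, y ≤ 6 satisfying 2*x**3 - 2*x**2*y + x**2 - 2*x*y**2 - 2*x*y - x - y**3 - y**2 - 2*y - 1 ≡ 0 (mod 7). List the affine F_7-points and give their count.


Affine F_7-points: {(0, 5), (3, 5), (5, 5)}; count = 3.

For each of the 49 pairs (x, y) ∈ F_7², evaluate f(x, y) mod 7. Record the zeros.
  x = 0: [0↦6, 1↦2, 2↦4, 3↦6, 4↦2, 5↦0, 6↦1]  zeros at y ∈ {5}
  x = 1: [0↦1, 1↦5, 2↦4, 3↦6, 4↦5, 5↦2, 6↦5]  zeros at y ∈ ∅
  x = 2: [0↦3, 1↦4, 2↦3, 3↦1, 4↦6, 5↦5, 6↦6]  zeros at y ∈ ∅
  x = 3: [0↦3, 1↦4, 2↦6, 3↦3, 4↦3, 5↦0, 6↦2]  zeros at y ∈ {5}
  x = 4: [0↦6, 1↦3, 2↦4, 3↦3, 4↦1, 5↦6, 6↦5]  zeros at y ∈ ∅
  x = 5: [0↦3, 1↦6, 2↦2, 3↦6, 4↦5, 5↦0, 6↦6]  zeros at y ∈ {5}
  x = 6: [0↦6, 1↦4, 2↦5, 3↦3, 4↦6, 5↦1, 6↦3]  zeros at y ∈ ∅
Collecting zeros: affine points = {(0, 5), (3, 5), (5, 5)}.
Total count |C(F_7)_aff| = 3.


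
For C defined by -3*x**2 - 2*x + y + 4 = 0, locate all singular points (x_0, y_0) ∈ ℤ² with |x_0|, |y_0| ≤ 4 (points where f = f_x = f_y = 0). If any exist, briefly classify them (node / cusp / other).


No singular points in the scanned grid; C is smooth there.

Compute partial derivatives:
  f_x = -6*x - 2.
  f_y = 1.
f_y = 1 is a nonzero constant, so f_y never vanishes: no point (x, y) can satisfy f = f_x = f_y = 0. In particular no (x, y) ∈ {−4, ..., 4}² is singular; the curve is smooth.


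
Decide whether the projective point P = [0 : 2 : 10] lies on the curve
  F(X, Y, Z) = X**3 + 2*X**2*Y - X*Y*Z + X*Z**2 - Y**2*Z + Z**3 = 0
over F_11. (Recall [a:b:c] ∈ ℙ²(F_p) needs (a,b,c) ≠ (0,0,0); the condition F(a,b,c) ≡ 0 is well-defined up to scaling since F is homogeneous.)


F(0,2,10) ≡ 3 (mod 11); P is NOT on the curve.

Evaluate F(0, 2, 10) term-by-term (mod 11).
  X**3 ↦ 1·0·1·1 = 0
  2*X**2*Y ↦ 2·0·2·1 = 0
  -X*Y*Z ↦ -1·0·2·10 = 0
  X*Z**2 ↦ 1·0·1·100 = 0
  -Y**2*Z ↦ -1·1·4·10 = -40
  Z**3 ↦ 1·1·1·1000 = 1000
Sum: F(0, 2, 10) = (0) + (0) + (0) + (0) + (-40) + (1000) = 960.
Reducing mod 11: 960 ≡ 3 (mod 11).
Since F(a, b, c) ≡ 3 ≠ 0 (mod 11), P does NOT lie on the curve.


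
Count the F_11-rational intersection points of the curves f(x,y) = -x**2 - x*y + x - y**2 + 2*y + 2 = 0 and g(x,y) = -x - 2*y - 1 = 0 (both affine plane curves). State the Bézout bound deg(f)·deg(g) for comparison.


Common zeros: {(1, 10), (10, 0)}; count = 2; Bézout bound = 2.

deg(f) = 2, deg(g) = 1, so Bézout bound = 2.
Scan x ∈ F_11. For each x, list the y ∈ F_11 with f(x, y) ≡ 0 and those with g(x, y) ≡ 0 (mod 11); the common zeros in that column are the intersection.
  x = 0: f ≡ 0 at y ∈ {6, 7}; g ≡ 0 at y ∈ {5}; common: ∅.
  x = 1: f ≡ 0 at y ∈ {2, 10}; g ≡ 0 at y ∈ {10}; common: {10}.
  x = 2: f ≡ 0 at y ∈ {0}; g ≡ 0 at y ∈ {4}; common: ∅.
  x = 3: f ≡ 0 at y ∈ ∅; g ≡ 0 at y ∈ {9}; common: ∅.
  x = 4: f ≡ 0 at y ∈ ∅; g ≡ 0 at y ∈ {3}; common: ∅.
  x = 5: f ≡ 0 at y ∈ {1, 7}; g ≡ 0 at y ∈ {8}; common: ∅.
  x = 6: f ≡ 0 at y ∈ {1, 6}; g ≡ 0 at y ∈ {2}; common: ∅.
  x = 7: f ≡ 0 at y ∈ ∅; g ≡ 0 at y ∈ {7}; common: ∅.
  x = 8: f ≡ 0 at y ∈ ∅; g ≡ 0 at y ∈ {1}; common: ∅.
  x = 9: f ≡ 0 at y ∈ {2}; g ≡ 0 at y ∈ {6}; common: ∅.
  x = 10: f ≡ 0 at y ∈ {0, 3}; g ≡ 0 at y ∈ {0}; common: {0}.
Collecting: common zeros = {(1, 10), (10, 0)}, so the count is 2.
Comparison with the Bézout bound: 2 ≤ 2 = deg(f)·deg(g), as expected for curves with no common component (the bound is attained).


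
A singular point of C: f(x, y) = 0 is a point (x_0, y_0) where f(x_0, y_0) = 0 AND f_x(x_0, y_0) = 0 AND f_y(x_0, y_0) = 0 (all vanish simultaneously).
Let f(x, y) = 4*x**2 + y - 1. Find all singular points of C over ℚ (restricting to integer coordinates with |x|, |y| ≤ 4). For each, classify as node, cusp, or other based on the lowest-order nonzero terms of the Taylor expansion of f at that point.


No singular points in the scanned grid; C is smooth there.

Compute partial derivatives:
  f_x = 8*x.
  f_y = 1.
f_y = 1 is a nonzero constant, so f_y never vanishes: no point (x, y) can satisfy f = f_x = f_y = 0. In particular no (x, y) ∈ {−4, ..., 4}² is singular; the curve is smooth.


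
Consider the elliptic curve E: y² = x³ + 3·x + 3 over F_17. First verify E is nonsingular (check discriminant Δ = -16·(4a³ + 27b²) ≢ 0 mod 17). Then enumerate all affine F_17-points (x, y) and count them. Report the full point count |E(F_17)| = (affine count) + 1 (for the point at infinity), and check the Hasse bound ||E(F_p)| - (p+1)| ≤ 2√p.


Affine points = {(2, 0), (6, 4), (6, 13), (10, 8), (10, 9), (12, 4), (12, 13), (14, 1), (14, 16), (16, 4), (16, 13)}; affine count = 11; |E(F_17)| = 12.

Discriminant check: Δ ∝ 4a³ + 27b² = 4·3³ + 27·3² = 4·27 + 27·9 ≡ 11 (mod 17). Nonzero ⇒ E is nonsingular.
For each x ∈ F_17, compute rhs = x³ + 3·x + 3 mod 17, then count y ∈ F_17 with y² ≡ rhs.
  x = 0: rhs = 3, matching y values: none (0 points).
  x = 1: rhs = 7, matching y values: none (0 points).
  x = 2: rhs = 0, matching y values: 0 (1 points).
  x = 3: rhs = 5, matching y values: none (0 points).
  x = 4: rhs = 11, matching y values: none (0 points).
  x = 5: rhs = 7, matching y values: none (0 points).
  x = 6: rhs = 16, matching y values: 4, 13 (2 points).
  x = 7: rhs = 10, matching y values: none (0 points).
  x = 8: rhs = 12, matching y values: none (0 points).
  x = 9: rhs = 11, matching y values: none (0 points).
  x = 10: rhs = 13, matching y values: 8, 9 (2 points).
  x = 11: rhs = 7, matching y values: none (0 points).
  x = 12: rhs = 16, matching y values: 4, 13 (2 points).
  x = 13: rhs = 12, matching y values: none (0 points).
  x = 14: rhs = 1, matching y values: 1, 16 (2 points).
  x = 15: rhs = 6, matching y values: none (0 points).
  x = 16: rhs = 16, matching y values: 4, 13 (2 points).
Total affine count: 11.
Full point count |E(F_17)| = 11 + 1 = 12.
Hasse bound: |12 − (17+1)| = |-6| = 6 ≤ 2√17 ≈ 8.2462 ✓.


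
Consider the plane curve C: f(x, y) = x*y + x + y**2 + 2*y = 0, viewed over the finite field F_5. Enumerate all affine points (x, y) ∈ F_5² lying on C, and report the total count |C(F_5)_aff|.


Affine F_5-points: {(0, 0), (0, 3), (1, 1), (4, 2)}; count = 4.

For each of the 25 pairs (x, y) ∈ F_5², evaluate f(x, y) mod 5. Record the zeros.
  x = 0: [0↦0, 1↦3, 2↦3, 3↦0, 4↦4]  zeros at y ∈ {0, 3}
  x = 1: [0↦1, 1↦0, 2↦1, 3↦4, 4↦4]  zeros at y ∈ {1}
  x = 2: [0↦2, 1↦2, 2↦4, 3↦3, 4↦4]  zeros at y ∈ ∅
  x = 3: [0↦3, 1↦4, 2↦2, 3↦2, 4↦4]  zeros at y ∈ ∅
  x = 4: [0↦4, 1↦1, 2↦0, 3↦1, 4↦4]  zeros at y ∈ {2}
Collecting zeros: affine points = {(0, 0), (0, 3), (1, 1), (4, 2)}.
Total count |C(F_5)_aff| = 4.


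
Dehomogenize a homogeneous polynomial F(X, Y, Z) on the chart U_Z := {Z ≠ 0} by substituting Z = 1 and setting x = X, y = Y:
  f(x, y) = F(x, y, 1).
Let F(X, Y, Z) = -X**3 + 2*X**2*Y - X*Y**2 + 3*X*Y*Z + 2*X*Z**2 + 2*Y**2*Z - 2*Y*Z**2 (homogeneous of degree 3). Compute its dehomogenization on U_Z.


f(x, y) = -x**3 + 2*x**2*y - x*y**2 + 3*x*y + 2*x + 2*y**2 - 2*y

On U_Z we set Z = 1. Each monomial c·X^i·Y^j·Z^k in F becomes c·x^i·y^j·1^k = c·x^i·y^j.
Substituting Z = 1: F(X, Y, 1) = -x**3 + 2*x**2*y - x*y**2 + 3*x*y + 2*x + 2*y**2 - 2*y.
Note: deg(f) ≤ deg(F) = 3; strict inequality happens when F is divisible by Z (lost terms).


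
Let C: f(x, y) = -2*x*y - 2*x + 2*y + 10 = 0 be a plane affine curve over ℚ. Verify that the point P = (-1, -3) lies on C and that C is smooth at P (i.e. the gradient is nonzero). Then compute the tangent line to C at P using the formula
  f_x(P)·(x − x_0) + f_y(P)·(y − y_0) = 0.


Tangent line at P: 4*x + 4*y + 16 = 0.

Step 1: f(-1, -3) = 0, so P lies on C.
Step 2: partial derivatives
  f_x(x, y) = -2*y - 2, f_y(x, y) = 2 - 2*x.
  f_x(P) = 4, f_y(P) = 4 (gradient nonzero, so P is smooth).
Step 3: tangent line at P: 4·(x − -1) + 4·(y − -3) = 0.
Expanding: 4*x + 4*y + 16 = 0.


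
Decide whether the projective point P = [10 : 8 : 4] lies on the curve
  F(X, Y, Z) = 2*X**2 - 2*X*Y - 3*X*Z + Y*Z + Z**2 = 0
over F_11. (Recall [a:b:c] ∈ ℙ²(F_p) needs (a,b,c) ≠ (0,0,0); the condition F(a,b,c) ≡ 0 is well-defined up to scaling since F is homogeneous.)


F(10,8,4) ≡ 1 (mod 11); P is NOT on the curve.

Evaluate F(10, 8, 4) term-by-term (mod 11).
  2*X**2 ↦ 2·100·1·1 = 200
  -2*X*Y ↦ -2·10·8·1 = -160
  -3*X*Z ↦ -3·10·1·4 = -120
  Y*Z ↦ 1·1·8·4 = 32
  Z**2 ↦ 1·1·1·16 = 16
Sum: F(10, 8, 4) = (200) + (-160) + (-120) + (32) + (16) = -32.
Reducing mod 11: -32 ≡ 1 (mod 11).
Since F(a, b, c) ≡ 1 ≠ 0 (mod 11), P does NOT lie on the curve.


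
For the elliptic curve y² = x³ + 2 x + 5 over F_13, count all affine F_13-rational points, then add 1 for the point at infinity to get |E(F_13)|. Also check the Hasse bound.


Affine points = {(2, 2), (2, 11), (3, 5), (3, 8), (4, 5), (4, 8), (5, 6), (5, 7), (6, 5), (6, 8), (8, 0)}; affine count = 11; |E(F_13)| = 12.

Discriminant check: Δ ∝ 4a³ + 27b² = 4·2³ + 27·5² = 4·8 + 27·25 ≡ 5 (mod 13). Nonzero ⇒ E is nonsingular.
For each x ∈ F_13, compute rhs = x³ + 2·x + 5 mod 13, then count y ∈ F_13 with y² ≡ rhs.
  x = 0: rhs = 5, matching y values: none (0 points).
  x = 1: rhs = 8, matching y values: none (0 points).
  x = 2: rhs = 4, matching y values: 2, 11 (2 points).
  x = 3: rhs = 12, matching y values: 5, 8 (2 points).
  x = 4: rhs = 12, matching y values: 5, 8 (2 points).
  x = 5: rhs = 10, matching y values: 6, 7 (2 points).
  x = 6: rhs = 12, matching y values: 5, 8 (2 points).
  x = 7: rhs = 11, matching y values: none (0 points).
  x = 8: rhs = 0, matching y values: 0 (1 points).
  x = 9: rhs = 11, matching y values: none (0 points).
  x = 10: rhs = 11, matching y values: none (0 points).
  x = 11: rhs = 6, matching y values: none (0 points).
  x = 12: rhs = 2, matching y values: none (0 points).
Total affine count: 11.
Full point count |E(F_13)| = 11 + 1 = 12.
Hasse bound: |12 − (13+1)| = |-2| = 2 ≤ 2√13 ≈ 7.2111 ✓.


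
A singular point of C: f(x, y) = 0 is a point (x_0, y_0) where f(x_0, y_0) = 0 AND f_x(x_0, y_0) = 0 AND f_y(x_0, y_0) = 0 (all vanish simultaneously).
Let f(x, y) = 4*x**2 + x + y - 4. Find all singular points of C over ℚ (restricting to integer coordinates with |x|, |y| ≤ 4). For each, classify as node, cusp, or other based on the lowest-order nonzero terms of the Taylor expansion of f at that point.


No singular points in the scanned grid; C is smooth there.

Compute partial derivatives:
  f_x = 8*x + 1.
  f_y = 1.
f_y = 1 is a nonzero constant, so f_y never vanishes: no point (x, y) can satisfy f = f_x = f_y = 0. In particular no (x, y) ∈ {−4, ..., 4}² is singular; the curve is smooth.


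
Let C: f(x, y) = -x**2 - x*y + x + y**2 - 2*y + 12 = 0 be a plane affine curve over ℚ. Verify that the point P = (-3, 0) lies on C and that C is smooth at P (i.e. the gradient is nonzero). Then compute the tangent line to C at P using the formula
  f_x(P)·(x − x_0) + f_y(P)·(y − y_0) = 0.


Tangent line at P: 7*x + y + 21 = 0.

Step 1: f(-3, 0) = 0, so P lies on C.
Step 2: partial derivatives
  f_x(x, y) = -2*x - y + 1, f_y(x, y) = -x + 2*y - 2.
  f_x(P) = 7, f_y(P) = 1 (gradient nonzero, so P is smooth).
Step 3: tangent line at P: 7·(x − -3) + 1·(y − 0) = 0.
Expanding: 7*x + y + 21 = 0.


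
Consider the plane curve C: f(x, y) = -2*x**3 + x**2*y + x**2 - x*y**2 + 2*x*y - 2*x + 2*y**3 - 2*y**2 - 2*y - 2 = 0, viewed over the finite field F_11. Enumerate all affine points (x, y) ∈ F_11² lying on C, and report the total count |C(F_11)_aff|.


Affine F_11-points: {(0, 7), (0, 9), (1, 10), (4, 5), (5, 1), (6, 9), (9, 0), (9, 1), (9, 10), (10, 9)}; count = 10.

For each of the 121 pairs (x, y) ∈ F_11², evaluate f(x, y) mod 11. Record the zeros.
  x = 0: [0↦9, 1↦7, 2↦2, 3↦6, 4↦9, 5↦1, 6↦5, 7↦0, 8↦9, 9↦0, 10↦7]  zeros at y ∈ {7, 9}
  x = 1: [0↦6, 1↦6, 2↦1, 3↦3, 4↦2, 5↦10, 6↦6, 7↦2, 8↦10, 9↦9, 10↦0]  zeros at y ∈ {10}
  x = 2: [0↦4, 1↦8, 2↦5, 3↦7, 4↦4, 5↦8, 6↦9, 7↦8, 8↦6, 9↦4, 10↦3]  zeros at y ∈ ∅
  x = 3: [0↦2, 1↦1, 2↦2, 3↦6, 4↦3, 5↦5, 6↦2, 7↦6, 8↦7, 9↦6, 10↦4]  zeros at y ∈ ∅
  x = 4: [0↦10, 1↦6, 2↦2, 3↦10, 4↦9, 5↦0, 6↦6, 7↦6, 8↦1, 9↦3, 10↦2]  zeros at y ∈ {5}
  x = 5: [0↦5, 1↦0, 2↦4, 3↦7, 4↦10, 5↦3, 6↦9, 7↦7, 8↦9, 9↦5, 10↦7]  zeros at y ∈ {1}
  x = 6: [0↦8, 1↦4, 2↦7, 3↦7, 4↦5, 5↦2, 6↦10, 7↦8, 8↦8, 9↦0, 10↦7]  zeros at y ∈ {9}
  x = 7: [0↦7, 1↦6, 2↦10, 3↦9, 4↦4, 5↦7, 6↦8, 7↦8, 8↦8, 9↦9, 10↦1]  zeros at y ∈ ∅
  x = 8: [0↦1, 1↦5, 2↦1, 3↦1, 4↦6, 5↦6, 6↦2, 7↦6, 8↦8, 9↦9, 10↦10]  zeros at y ∈ ∅
  x = 9: [0↦0, 1↦0, 2↦1, 3↦4, 4↦10, 5↦9, 6↦2, 7↦1, 8↦7, 9↦10, 10↦0]  zeros at y ∈ {0, 1, 10}
  x = 10: [0↦3, 1↦1, 2↦9, 3↦6, 4↦4, 5↦4, 6↦7, 7↦3, 8↦4, 9↦0, 10↦3]  zeros at y ∈ {9}
Collecting zeros: affine points = {(0, 7), (0, 9), (1, 10), (4, 5), (5, 1), (6, 9), (9, 0), (9, 1), (9, 10), (10, 9)}.
Total count |C(F_11)_aff| = 10.


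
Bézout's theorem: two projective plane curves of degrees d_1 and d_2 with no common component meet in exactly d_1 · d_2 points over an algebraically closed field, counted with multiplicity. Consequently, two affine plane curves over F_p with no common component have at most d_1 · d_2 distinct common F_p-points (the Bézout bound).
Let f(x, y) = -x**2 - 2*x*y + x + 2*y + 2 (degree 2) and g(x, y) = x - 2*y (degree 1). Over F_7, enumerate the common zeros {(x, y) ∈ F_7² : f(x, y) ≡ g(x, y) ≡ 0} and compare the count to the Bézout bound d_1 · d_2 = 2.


Common zeros: ∅; count = 0; Bézout bound = 2.

deg(f) = 2, deg(g) = 1, so Bézout bound = 2.
Scan x ∈ F_7. For each x, list the y ∈ F_7 with f(x, y) ≡ 0 and those with g(x, y) ≡ 0 (mod 7); the common zeros in that column are the intersection.
  x = 0: f ≡ 0 at y ∈ {6}; g ≡ 0 at y ∈ {0}; common: ∅.
  x = 1: f ≡ 0 at y ∈ ∅; g ≡ 0 at y ∈ {4}; common: ∅.
  x = 2: f ≡ 0 at y ∈ {0}; g ≡ 0 at y ∈ {1}; common: ∅.
  x = 3: f ≡ 0 at y ∈ {6}; g ≡ 0 at y ∈ {5}; common: ∅.
  x = 4: f ≡ 0 at y ∈ {3}; g ≡ 0 at y ∈ {2}; common: ∅.
  x = 5: f ≡ 0 at y ∈ {3}; g ≡ 0 at y ∈ {6}; common: ∅.
  x = 6: f ≡ 0 at y ∈ {0}; g ≡ 0 at y ∈ {3}; common: ∅.
Collecting: common zeros = ∅, so the count is 0.
Comparison with the Bézout bound: 0 ≤ 2 = deg(f)·deg(g), as expected for curves with no common component (the affine F_7-count falls short of the bound because intersections may lie at infinity, over extension fields, or carry multiplicity).


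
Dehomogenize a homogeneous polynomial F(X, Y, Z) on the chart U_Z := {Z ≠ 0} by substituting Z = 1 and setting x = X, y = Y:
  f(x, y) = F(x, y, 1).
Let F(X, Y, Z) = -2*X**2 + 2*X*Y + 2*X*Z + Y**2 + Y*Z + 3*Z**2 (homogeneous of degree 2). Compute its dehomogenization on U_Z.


f(x, y) = -2*x**2 + 2*x*y + 2*x + y**2 + y + 3

On U_Z we set Z = 1. Each monomial c·X^i·Y^j·Z^k in F becomes c·x^i·y^j·1^k = c·x^i·y^j.
Substituting Z = 1: F(X, Y, 1) = -2*x**2 + 2*x*y + 2*x + y**2 + y + 3.
Note: deg(f) ≤ deg(F) = 2; strict inequality happens when F is divisible by Z (lost terms).


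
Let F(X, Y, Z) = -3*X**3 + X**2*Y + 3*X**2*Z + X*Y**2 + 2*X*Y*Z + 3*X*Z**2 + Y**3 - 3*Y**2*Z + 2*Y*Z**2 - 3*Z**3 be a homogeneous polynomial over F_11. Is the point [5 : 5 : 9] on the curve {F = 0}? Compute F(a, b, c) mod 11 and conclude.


F(5,5,9) ≡ 2 (mod 11); P is NOT on the curve.

Evaluate F(5, 5, 9) term-by-term (mod 11).
  -3*X**3 ↦ -3·125·1·1 = -375
  X**2*Y ↦ 1·25·5·1 = 125
  3*X**2*Z ↦ 3·25·1·9 = 675
  X*Y**2 ↦ 1·5·25·1 = 125
  2*X*Y*Z ↦ 2·5·5·9 = 450
  3*X*Z**2 ↦ 3·5·1·81 = 1215
  Y**3 ↦ 1·1·125·1 = 125
  -3*Y**2*Z ↦ -3·1·25·9 = -675
  2*Y*Z**2 ↦ 2·1·5·81 = 810
  -3*Z**3 ↦ -3·1·1·729 = -2187
Sum: F(5, 5, 9) = (-375) + (125) + (675) + (125) + (450) + (1215) + (125) + (-675) + (810) + (-2187) = 288.
Reducing mod 11: 288 ≡ 2 (mod 11).
Since F(a, b, c) ≡ 2 ≠ 0 (mod 11), P does NOT lie on the curve.


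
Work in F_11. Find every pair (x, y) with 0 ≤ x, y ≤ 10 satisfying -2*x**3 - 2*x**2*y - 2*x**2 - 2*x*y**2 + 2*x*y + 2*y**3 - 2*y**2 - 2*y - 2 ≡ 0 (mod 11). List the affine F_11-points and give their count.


Affine F_11-points: {(0, 7), (0, 9), (2, 3), (2, 5), (2, 6), (5, 2), (6, 0), (7, 8), (9, 4)}; count = 9.

For each of the 121 pairs (x, y) ∈ F_11², evaluate f(x, y) mod 11. Record the zeros.
  x = 0: [0↦9, 1↦7, 2↦2, 3↦6, 4↦9, 5↦1, 6↦5, 7↦0, 8↦9, 9↦0, 10↦7]  zeros at y ∈ {7, 9}
  x = 1: [0↦5, 1↦1, 2↦1, 3↦6, 4↦6, 5↦2, 6↦6, 7↦8, 8↦9, 9↦10, 10↦1]  zeros at y ∈ ∅
  x = 2: [0↦7, 1↦8, 2↦9, 3↦0, 4↦4, 5↦0, 6↦0, 7↦5, 8↦5, 9↦1, 10↦5]  zeros at y ∈ {3, 5, 6}
  x = 3: [0↦3, 1↦5, 2↦3, 3↦9, 4↦2, 5↦5, 6↦8, 7↦1, 8↦7, 9↦5, 10↦7]  zeros at y ∈ ∅
  x = 4: [0↦3, 1↦2, 2↦4, 3↦10, 4↦10, 5↦5, 6↦7, 7↦6, 8↦3, 9↦10, 10↦6]  zeros at y ∈ ∅
  x = 5: [0↦6, 1↦9, 2↦0, 3↦2, 4↦5, 5↦10, 6↦7, 7↦8, 8↦3, 9↦4, 10↦1]  zeros at y ∈ {2}
  x = 6: [0↦0, 1↦3, 2↦1, 3↦6, 4↦8, 5↦8, 6↦7, 7↦6, 8↦6, 9↦8, 10↦2]  zeros at y ∈ {0}
  x = 7: [0↦6, 1↦5, 2↦6, 3↦10, 4↦7, 5↦9, 6↦6, 7↦10, 8↦0, 9↦10, 10↦8]  zeros at y ∈ {8}
  x = 8: [0↦1, 1↦3, 2↦3, 3↦2, 4↦1, 5↦1, 6↦3, 7↦8, 8↦6, 9↦9, 10↦7]  zeros at y ∈ ∅
  x = 9: [0↦6, 1↦7, 2↦2, 3↦3, 4↦0, 5↦5, 6↦8, 7↦10, 8↦1, 9↦4, 10↦9]  zeros at y ∈ {4}
  x = 10: [0↦9, 1↦5, 2↦2, 3↦1, 4↦3, 5↦9, 6↦9, 7↦4, 8↦6, 9↦5, 10↦2]  zeros at y ∈ ∅
Collecting zeros: affine points = {(0, 7), (0, 9), (2, 3), (2, 5), (2, 6), (5, 2), (6, 0), (7, 8), (9, 4)}.
Total count |C(F_11)_aff| = 9.


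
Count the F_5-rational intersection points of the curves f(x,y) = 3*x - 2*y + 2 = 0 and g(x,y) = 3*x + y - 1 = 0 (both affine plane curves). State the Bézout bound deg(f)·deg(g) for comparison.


Common zeros: {(0, 1)}; count = 1; Bézout bound = 1.

deg(f) = 1, deg(g) = 1, so Bézout bound = 1.
Scan x ∈ F_5. For each x, list the y ∈ F_5 with f(x, y) ≡ 0 and those with g(x, y) ≡ 0 (mod 5); the common zeros in that column are the intersection.
  x = 0: f ≡ 0 at y ∈ {1}; g ≡ 0 at y ∈ {1}; common: {1}.
  x = 1: f ≡ 0 at y ∈ {0}; g ≡ 0 at y ∈ {3}; common: ∅.
  x = 2: f ≡ 0 at y ∈ {4}; g ≡ 0 at y ∈ {0}; common: ∅.
  x = 3: f ≡ 0 at y ∈ {3}; g ≡ 0 at y ∈ {2}; common: ∅.
  x = 4: f ≡ 0 at y ∈ {2}; g ≡ 0 at y ∈ {4}; common: ∅.
Collecting: common zeros = {(0, 1)}, so the count is 1.
Comparison with the Bézout bound: 1 ≤ 1 = deg(f)·deg(g), as expected for curves with no common component (the bound is attained).


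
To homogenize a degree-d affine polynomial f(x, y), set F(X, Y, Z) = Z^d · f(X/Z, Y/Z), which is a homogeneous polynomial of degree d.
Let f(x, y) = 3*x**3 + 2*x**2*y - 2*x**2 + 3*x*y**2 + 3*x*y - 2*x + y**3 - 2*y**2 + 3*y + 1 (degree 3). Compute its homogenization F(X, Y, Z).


F(X, Y, Z) = 3*X**3 + 2*X**2*Y - 2*X**2*Z + 3*X*Y**2 + 3*X*Y*Z - 2*X*Z**2 + Y**3 - 2*Y**2*Z + 3*Y*Z**2 + Z**3

deg(f) = 3.
Substitute x = X/Z, y = Y/Z into f, then multiply by Z^3.
  monomial 3·x^3·y^0 ↦ 3·X^3·Y^0·Z^0.
  monomial 2·x^2·y^1 ↦ 2·X^2·Y^1·Z^0.
  monomial -2·x^2·y^0 ↦ -2·X^2·Y^0·Z^1.
  monomial 3·x^1·y^2 ↦ 3·X^1·Y^2·Z^0.
  monomial 3·x^1·y^1 ↦ 3·X^1·Y^1·Z^1.
  monomial -2·x^1·y^0 ↦ -2·X^1·Y^0·Z^2.
  monomial 1·x^0·y^3 ↦ 1·X^0·Y^3·Z^0.
  monomial -2·x^0·y^2 ↦ -2·X^0·Y^2·Z^1.
  monomial 3·x^0·y^1 ↦ 3·X^0·Y^1·Z^2.
  monomial 1·x^0·y^0 ↦ 1·X^0·Y^0·Z^3.
Collecting: F(X, Y, Z) = 3*X**3 + 2*X**2*Y - 2*X**2*Z + 3*X*Y**2 + 3*X*Y*Z - 2*X*Z**2 + Y**3 - 2*Y**2*Z + 3*Y*Z**2 + Z**3.


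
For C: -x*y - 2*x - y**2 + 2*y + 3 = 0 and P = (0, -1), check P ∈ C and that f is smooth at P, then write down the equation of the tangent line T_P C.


Tangent line at P: -x + 4*y + 4 = 0.

Step 1: f(0, -1) = 0, so P lies on C.
Step 2: partial derivatives
  f_x(x, y) = -y - 2, f_y(x, y) = -x - 2*y + 2.
  f_x(P) = -1, f_y(P) = 4 (gradient nonzero, so P is smooth).
Step 3: tangent line at P: -1·(x − 0) + 4·(y − -1) = 0.
Expanding: -x + 4*y + 4 = 0.


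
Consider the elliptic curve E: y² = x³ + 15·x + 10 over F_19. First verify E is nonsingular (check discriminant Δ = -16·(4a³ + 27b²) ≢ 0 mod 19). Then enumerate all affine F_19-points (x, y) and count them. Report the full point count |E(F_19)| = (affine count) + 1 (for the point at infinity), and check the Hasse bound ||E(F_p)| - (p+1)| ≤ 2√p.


Affine points = {(1, 8), (1, 11), (3, 5), (3, 14), (4, 1), (4, 18), (5, 1), (5, 18), (9, 0), (10, 1), (10, 18), (11, 9), (11, 10), (14, 0), (15, 0)}; affine count = 15; |E(F_19)| = 16.

Discriminant check: Δ ∝ 4a³ + 27b² = 4·15³ + 27·10² = 4·3375 + 27·100 ≡ 12 (mod 19). Nonzero ⇒ E is nonsingular.
For each x ∈ F_19, compute rhs = x³ + 15·x + 10 mod 19, then count y ∈ F_19 with y² ≡ rhs.
  x = 0: rhs = 10, matching y values: none (0 points).
  x = 1: rhs = 7, matching y values: 8, 11 (2 points).
  x = 2: rhs = 10, matching y values: none (0 points).
  x = 3: rhs = 6, matching y values: 5, 14 (2 points).
  x = 4: rhs = 1, matching y values: 1, 18 (2 points).
  x = 5: rhs = 1, matching y values: 1, 18 (2 points).
  x = 6: rhs = 12, matching y values: none (0 points).
  x = 7: rhs = 2, matching y values: none (0 points).
  x = 8: rhs = 15, matching y values: none (0 points).
  x = 9: rhs = 0, matching y values: 0 (1 points).
  x = 10: rhs = 1, matching y values: 1, 18 (2 points).
  x = 11: rhs = 5, matching y values: 9, 10 (2 points).
  x = 12: rhs = 18, matching y values: none (0 points).
  x = 13: rhs = 8, matching y values: none (0 points).
  x = 14: rhs = 0, matching y values: 0 (1 points).
  x = 15: rhs = 0, matching y values: 0 (1 points).
  x = 16: rhs = 14, matching y values: none (0 points).
  x = 17: rhs = 10, matching y values: none (0 points).
  x = 18: rhs = 13, matching y values: none (0 points).
Total affine count: 15.
Full point count |E(F_19)| = 15 + 1 = 16.
Hasse bound: |16 − (19+1)| = |-4| = 4 ≤ 2√19 ≈ 8.7178 ✓.


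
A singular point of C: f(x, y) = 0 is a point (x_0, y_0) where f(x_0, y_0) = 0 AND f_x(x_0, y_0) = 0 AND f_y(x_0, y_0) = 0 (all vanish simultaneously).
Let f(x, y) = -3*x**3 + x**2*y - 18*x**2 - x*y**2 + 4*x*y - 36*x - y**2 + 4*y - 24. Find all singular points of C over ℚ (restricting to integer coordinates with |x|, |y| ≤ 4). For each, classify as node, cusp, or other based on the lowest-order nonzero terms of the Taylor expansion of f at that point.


Singular points: {(-2, 0)}; classification: cusp.

Compute partial derivatives:
  f_x = -9*x**2 + 2*x*y - 36*x - y**2 + 4*y - 36.
  f_y = x**2 - 2*x*y + 4*x - 2*y + 4.
Scan x_0 ∈ {−4, ..., 4}. For each x_0, f_y(x_0, y) is a polynomial in y; find its integer roots y ∈ {−4, ..., 4}, then test f_x and f at those candidates.
  x = -4: f_y(-4, y) = 6*y + 4; no integer root y with |y| ≤ 4.
  x = -3: f_y(-3, y) = 4*y + 1; no integer root y with |y| ≤ 4.
  x = -2: f_y(-2, y) = 2*y; vanishes at y ∈ {0}. (-2, 0): f_x = 0, f = 0 — SINGULAR.
  x = -1: f_y(-1, y) = 1; no integer root y with |y| ≤ 4.
  x = 0: f_y(0, y) = 4 - 2*y; vanishes at y ∈ {2}. (0, 2): f_x = -32 ≠ 0.
  x = 1: f_y(1, y) = 9 - 4*y; no integer root y with |y| ≤ 4.
  x = 2: f_y(2, y) = 16 - 6*y; no integer root y with |y| ≤ 4.
  x = 3: f_y(3, y) = 25 - 8*y; no integer root y with |y| ≤ 4.
  x = 4: f_y(4, y) = 36 - 10*y; no integer root y with |y| ≤ 4.
Only singular point on the grid: (-2, 0).
Classify: substitute x = -2 + u, y = 0 + v and expand: f = -3*u**3 + u**2*v - u*v**2 + v**2.
No constant or linear terms (consistent with a singular point). Quadratic part: v**2. Cubic part: -3*u**3 + u**2*v - u*v**2.
The quadratic part v**2 is a perfect square, so there is a single (double) tangent line v = 0, i.e. y = 0. Restricting the cubic part to that line (v = 0) leaves -3*u**3 ≠ 0, so f is not divisible by v and the branch is v² ≈ 3*u**3 to lowest order — this is a cusp.
Classification: cusp.


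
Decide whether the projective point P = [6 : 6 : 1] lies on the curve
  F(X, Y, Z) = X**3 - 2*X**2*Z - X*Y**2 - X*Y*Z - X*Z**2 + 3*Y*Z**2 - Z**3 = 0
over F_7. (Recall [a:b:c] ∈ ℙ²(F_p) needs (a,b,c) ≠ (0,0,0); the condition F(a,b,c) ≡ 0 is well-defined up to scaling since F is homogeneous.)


F(6,6,1) ≡ 1 (mod 7); P is NOT on the curve.

Evaluate F(6, 6, 1) term-by-term (mod 7).
  X**3 ↦ 1·216·1·1 = 216
  -2*X**2*Z ↦ -2·36·1·1 = -72
  -X*Y**2 ↦ -1·6·36·1 = -216
  -X*Y*Z ↦ -1·6·6·1 = -36
  -X*Z**2 ↦ -1·6·1·1 = -6
  3*Y*Z**2 ↦ 3·1·6·1 = 18
  -Z**3 ↦ -1·1·1·1 = -1
Sum: F(6, 6, 1) = (216) + (-72) + (-216) + (-36) + (-6) + (18) + (-1) = -97.
Reducing mod 7: -97 ≡ 1 (mod 7).
Since F(a, b, c) ≡ 1 ≠ 0 (mod 7), P does NOT lie on the curve.


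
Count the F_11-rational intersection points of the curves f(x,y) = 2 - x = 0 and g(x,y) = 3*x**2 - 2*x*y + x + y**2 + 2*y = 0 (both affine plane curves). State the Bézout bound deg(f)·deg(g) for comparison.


Common zeros: {(2, 4), (2, 9)}; count = 2; Bézout bound = 2.

deg(f) = 1, deg(g) = 2, so Bézout bound = 2.
Scan x ∈ F_11. For each x, list the y ∈ F_11 with f(x, y) ≡ 0 and those with g(x, y) ≡ 0 (mod 11); the common zeros in that column are the intersection.
  x = 0: f ≡ 0 at y ∈ ∅; g ≡ 0 at y ∈ {0, 9}; common: ∅.
  x = 1: f ≡ 0 at y ∈ ∅; g ≡ 0 at y ∈ ∅; common: ∅.
  x = 2: f ≡ 0 at y ∈ {0, 1, 2, 3, 4, 5, 6, 7, 8, 9, 10}; g ≡ 0 at y ∈ {4, 9}; common: {4, 9}.
  x = 3: f ≡ 0 at y ∈ ∅; g ≡ 0 at y ∈ ∅; common: ∅.
  x = 4: f ≡ 0 at y ∈ ∅; g ≡ 0 at y ∈ {2, 4}; common: ∅.
  x = 5: f ≡ 0 at y ∈ ∅; g ≡ 0 at y ∈ ∅; common: ∅.
  x = 6: f ≡ 0 at y ∈ ∅; g ≡ 0 at y ∈ ∅; common: ∅.
  x = 7: f ≡ 0 at y ∈ ∅; g ≡ 0 at y ∈ {0, 1}; common: ∅.
  x = 8: f ≡ 0 at y ∈ ∅; g ≡ 0 at y ∈ {1, 2}; common: ∅.
  x = 9: f ≡ 0 at y ∈ ∅; g ≡ 0 at y ∈ ∅; common: ∅.
  x = 10: f ≡ 0 at y ∈ ∅; g ≡ 0 at y ∈ ∅; common: ∅.
Collecting: common zeros = {(2, 4), (2, 9)}, so the count is 2.
Comparison with the Bézout bound: 2 ≤ 2 = deg(f)·deg(g), as expected for curves with no common component (the bound is attained).


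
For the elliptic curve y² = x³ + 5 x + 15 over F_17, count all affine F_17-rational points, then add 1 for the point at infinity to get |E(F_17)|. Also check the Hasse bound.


Affine points = {(0, 7), (0, 10), (1, 2), (1, 15), (2, 4), (2, 13), (7, 6), (7, 11), (12, 1), (12, 16), (13, 4), (13, 13), (16, 3), (16, 14)}; affine count = 14; |E(F_17)| = 15.

Discriminant check: Δ ∝ 4a³ + 27b² = 4·5³ + 27·15² = 4·125 + 27·225 ≡ 13 (mod 17). Nonzero ⇒ E is nonsingular.
For each x ∈ F_17, compute rhs = x³ + 5·x + 15 mod 17, then count y ∈ F_17 with y² ≡ rhs.
  x = 0: rhs = 15, matching y values: 7, 10 (2 points).
  x = 1: rhs = 4, matching y values: 2, 15 (2 points).
  x = 2: rhs = 16, matching y values: 4, 13 (2 points).
  x = 3: rhs = 6, matching y values: none (0 points).
  x = 4: rhs = 14, matching y values: none (0 points).
  x = 5: rhs = 12, matching y values: none (0 points).
  x = 6: rhs = 6, matching y values: none (0 points).
  x = 7: rhs = 2, matching y values: 6, 11 (2 points).
  x = 8: rhs = 6, matching y values: none (0 points).
  x = 9: rhs = 7, matching y values: none (0 points).
  x = 10: rhs = 11, matching y values: none (0 points).
  x = 11: rhs = 7, matching y values: none (0 points).
  x = 12: rhs = 1, matching y values: 1, 16 (2 points).
  x = 13: rhs = 16, matching y values: 4, 13 (2 points).
  x = 14: rhs = 7, matching y values: none (0 points).
  x = 15: rhs = 14, matching y values: none (0 points).
  x = 16: rhs = 9, matching y values: 3, 14 (2 points).
Total affine count: 14.
Full point count |E(F_17)| = 14 + 1 = 15.
Hasse bound: |15 − (17+1)| = |-3| = 3 ≤ 2√17 ≈ 8.2462 ✓.


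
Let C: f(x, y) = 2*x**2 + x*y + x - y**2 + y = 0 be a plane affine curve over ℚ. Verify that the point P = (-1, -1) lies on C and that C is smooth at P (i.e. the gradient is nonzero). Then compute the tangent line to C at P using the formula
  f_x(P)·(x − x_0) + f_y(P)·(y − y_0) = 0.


Tangent line at P: -4*x + 2*y - 2 = 0.

Step 1: f(-1, -1) = 0, so P lies on C.
Step 2: partial derivatives
  f_x(x, y) = 4*x + y + 1, f_y(x, y) = x - 2*y + 1.
  f_x(P) = -4, f_y(P) = 2 (gradient nonzero, so P is smooth).
Step 3: tangent line at P: -4·(x − -1) + 2·(y − -1) = 0.
Expanding: -4*x + 2*y - 2 = 0.


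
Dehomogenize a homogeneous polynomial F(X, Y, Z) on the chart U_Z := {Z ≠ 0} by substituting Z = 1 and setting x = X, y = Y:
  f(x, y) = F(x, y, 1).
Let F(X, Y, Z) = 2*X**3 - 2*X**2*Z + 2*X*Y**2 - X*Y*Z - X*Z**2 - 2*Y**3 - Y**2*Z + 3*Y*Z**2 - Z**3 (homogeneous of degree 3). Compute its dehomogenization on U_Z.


f(x, y) = 2*x**3 - 2*x**2 + 2*x*y**2 - x*y - x - 2*y**3 - y**2 + 3*y - 1

On U_Z we set Z = 1. Each monomial c·X^i·Y^j·Z^k in F becomes c·x^i·y^j·1^k = c·x^i·y^j.
Substituting Z = 1: F(X, Y, 1) = 2*x**3 - 2*x**2 + 2*x*y**2 - x*y - x - 2*y**3 - y**2 + 3*y - 1.
Note: deg(f) ≤ deg(F) = 3; strict inequality happens when F is divisible by Z (lost terms).


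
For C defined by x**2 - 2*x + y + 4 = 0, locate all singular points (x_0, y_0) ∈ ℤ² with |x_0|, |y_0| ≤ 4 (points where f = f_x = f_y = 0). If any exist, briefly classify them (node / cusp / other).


No singular points in the scanned grid; C is smooth there.

Compute partial derivatives:
  f_x = 2*x - 2.
  f_y = 1.
f_y = 1 is a nonzero constant, so f_y never vanishes: no point (x, y) can satisfy f = f_x = f_y = 0. In particular no (x, y) ∈ {−4, ..., 4}² is singular; the curve is smooth.


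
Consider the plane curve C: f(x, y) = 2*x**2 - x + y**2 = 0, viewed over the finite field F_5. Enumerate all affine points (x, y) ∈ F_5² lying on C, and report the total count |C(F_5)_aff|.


Affine F_5-points: {(0, 0), (1, 2), (1, 3), (2, 2), (2, 3), (3, 0)}; count = 6.

For each of the 25 pairs (x, y) ∈ F_5², evaluate f(x, y) mod 5. Record the zeros.
  x = 0: [0↦0, 1↦1, 2↦4, 3↦4, 4↦1]  zeros at y ∈ {0}
  x = 1: [0↦1, 1↦2, 2↦0, 3↦0, 4↦2]  zeros at y ∈ {2, 3}
  x = 2: [0↦1, 1↦2, 2↦0, 3↦0, 4↦2]  zeros at y ∈ {2, 3}
  x = 3: [0↦0, 1↦1, 2↦4, 3↦4, 4↦1]  zeros at y ∈ {0}
  x = 4: [0↦3, 1↦4, 2↦2, 3↦2, 4↦4]  zeros at y ∈ ∅
Collecting zeros: affine points = {(0, 0), (1, 2), (1, 3), (2, 2), (2, 3), (3, 0)}.
Total count |C(F_5)_aff| = 6.


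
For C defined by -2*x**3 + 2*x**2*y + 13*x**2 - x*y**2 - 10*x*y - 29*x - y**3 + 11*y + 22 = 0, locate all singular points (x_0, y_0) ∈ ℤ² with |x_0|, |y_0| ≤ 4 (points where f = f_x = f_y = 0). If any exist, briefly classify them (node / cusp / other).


Singular points: {(2, -1)}; classification: node.

Compute partial derivatives:
  f_x = -6*x**2 + 4*x*y + 26*x - y**2 - 10*y - 29.
  f_y = 2*x**2 - 2*x*y - 10*x - 3*y**2 + 11.
Scan x_0 ∈ {−4, ..., 4}. For each x_0, f_y(x_0, y) is a polynomial in y; find its integer roots y ∈ {−4, ..., 4}, then test f_x and f at those candidates.
  x = -4: f_y(-4, y) = -3*y**2 + 8*y + 83; no integer root y with |y| ≤ 4.
  x = -3: f_y(-3, y) = -3*y**2 + 6*y + 59; no integer root y with |y| ≤ 4.
  x = -2: f_y(-2, y) = -3*y**2 + 4*y + 39; vanishes at y ∈ {-3}. (-2, -3): f_x = -60 ≠ 0.
  x = -1: f_y(-1, y) = -3*y**2 + 2*y + 23; no integer root y with |y| ≤ 4.
  x = 0: f_y(0, y) = 11 - 3*y**2; no integer root y with |y| ≤ 4.
  x = 1: f_y(1, y) = -3*y**2 - 2*y + 3; no integer root y with |y| ≤ 4.
  x = 2: f_y(2, y) = -3*y**2 - 4*y - 1; vanishes at y ∈ {-1}. (2, -1): f_x = 0, f = 0 — SINGULAR.
  x = 3: f_y(3, y) = -3*y**2 - 6*y - 1; no integer root y with |y| ≤ 4.
  x = 4: f_y(4, y) = -3*y**2 - 8*y + 3; vanishes at y ∈ {-3}. (4, -3): f_x = -48 ≠ 0.
Only singular point on the grid: (2, -1).
Classify: substitute x = 2 + u, y = -1 + v and expand: f = -2*u**3 + 2*u**2*v - u**2 - u*v**2 - v**3 + v**2.
No constant or linear terms (consistent with a singular point). Quadratic part: -u**2 + v**2. Cubic part: -2*u**3 + 2*u**2*v - u*v**2 - v**3.
The quadratic part v**2 - u**2 = (v − u)(v + u) splits into two distinct linear factors, so there are two distinct tangent lines y − -1 = ±(x − 2) — this is a node (ordinary double point).
Classification: node.


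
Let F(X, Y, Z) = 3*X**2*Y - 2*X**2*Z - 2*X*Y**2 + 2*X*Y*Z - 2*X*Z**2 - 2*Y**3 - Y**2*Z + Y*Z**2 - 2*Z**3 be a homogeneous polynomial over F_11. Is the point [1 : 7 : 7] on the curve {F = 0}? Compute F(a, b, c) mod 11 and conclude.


F(1,7,7) ≡ 0 (mod 11); P is on the curve.

Evaluate F(1, 7, 7) term-by-term (mod 11).
  3*X**2*Y ↦ 3·1·7·1 = 21
  -2*X**2*Z ↦ -2·1·1·7 = -14
  -2*X*Y**2 ↦ -2·1·49·1 = -98
  2*X*Y*Z ↦ 2·1·7·7 = 98
  -2*X*Z**2 ↦ -2·1·1·49 = -98
  -2*Y**3 ↦ -2·1·343·1 = -686
  -Y**2*Z ↦ -1·1·49·7 = -343
  Y*Z**2 ↦ 1·1·7·49 = 343
  -2*Z**3 ↦ -2·1·1·343 = -686
Sum: F(1, 7, 7) = (21) + (-14) + (-98) + (98) + (-98) + (-686) + (-343) + (343) + (-686) = -1463.
Reducing mod 11: -1463 ≡ 0 (mod 11).
Since F(a, b, c) ≡ 0 (mod 11), P lies on the curve.


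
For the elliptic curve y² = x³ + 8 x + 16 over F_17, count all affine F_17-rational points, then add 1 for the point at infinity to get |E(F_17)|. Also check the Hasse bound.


Affine points = {(0, 4), (0, 13), (1, 5), (1, 12), (3, 4), (3, 13), (6, 5), (6, 12), (9, 1), (9, 16), (10, 5), (10, 12), (12, 2), (12, 15), (14, 4), (14, 13), (15, 3), (15, 14)}; affine count = 18; |E(F_17)| = 19.

Discriminant check: Δ ∝ 4a³ + 27b² = 4·8³ + 27·16² = 4·512 + 27·256 ≡ 1 (mod 17). Nonzero ⇒ E is nonsingular.
For each x ∈ F_17, compute rhs = x³ + 8·x + 16 mod 17, then count y ∈ F_17 with y² ≡ rhs.
  x = 0: rhs = 16, matching y values: 4, 13 (2 points).
  x = 1: rhs = 8, matching y values: 5, 12 (2 points).
  x = 2: rhs = 6, matching y values: none (0 points).
  x = 3: rhs = 16, matching y values: 4, 13 (2 points).
  x = 4: rhs = 10, matching y values: none (0 points).
  x = 5: rhs = 11, matching y values: none (0 points).
  x = 6: rhs = 8, matching y values: 5, 12 (2 points).
  x = 7: rhs = 7, matching y values: none (0 points).
  x = 8: rhs = 14, matching y values: none (0 points).
  x = 9: rhs = 1, matching y values: 1, 16 (2 points).
  x = 10: rhs = 8, matching y values: 5, 12 (2 points).
  x = 11: rhs = 7, matching y values: none (0 points).
  x = 12: rhs = 4, matching y values: 2, 15 (2 points).
  x = 13: rhs = 5, matching y values: none (0 points).
  x = 14: rhs = 16, matching y values: 4, 13 (2 points).
  x = 15: rhs = 9, matching y values: 3, 14 (2 points).
  x = 16: rhs = 7, matching y values: none (0 points).
Total affine count: 18.
Full point count |E(F_17)| = 18 + 1 = 19.
Hasse bound: |19 − (17+1)| = |1| = 1 ≤ 2√17 ≈ 8.2462 ✓.
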